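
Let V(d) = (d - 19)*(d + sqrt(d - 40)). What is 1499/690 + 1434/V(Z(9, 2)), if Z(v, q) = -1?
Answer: 37477/9660 + 239*I*sqrt(41)/140 ≈ 3.8796 + 10.931*I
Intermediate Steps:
V(d) = (-19 + d)*(d + sqrt(-40 + d))
1499/690 + 1434/V(Z(9, 2)) = 1499/690 + 1434/((-1)**2 - 19*(-1) - 19*sqrt(-40 - 1) - sqrt(-40 - 1)) = 1499*(1/690) + 1434/(1 + 19 - 19*I*sqrt(41) - sqrt(-41)) = 1499/690 + 1434/(1 + 19 - 19*I*sqrt(41) - I*sqrt(41)) = 1499/690 + 1434/(20 - 20*I*sqrt(41))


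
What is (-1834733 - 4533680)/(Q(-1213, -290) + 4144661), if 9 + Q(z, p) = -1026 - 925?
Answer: -6368413/4142701 ≈ -1.5373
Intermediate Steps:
Q(z, p) = -1960 (Q(z, p) = -9 + (-1026 - 925) = -9 - 1951 = -1960)
(-1834733 - 4533680)/(Q(-1213, -290) + 4144661) = (-1834733 - 4533680)/(-1960 + 4144661) = -6368413/4142701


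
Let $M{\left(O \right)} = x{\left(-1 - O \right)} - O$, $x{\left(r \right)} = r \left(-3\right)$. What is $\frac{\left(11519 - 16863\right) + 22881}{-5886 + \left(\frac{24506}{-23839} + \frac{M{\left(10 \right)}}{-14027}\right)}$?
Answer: $- \frac{308641649719}{103608515343} \approx -2.9789$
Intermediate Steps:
$x{\left(r \right)} = - 3 r$
$M{\left(O \right)} = 3 + 2 O$ ($M{\left(O \right)} = - 3 \left(-1 - O\right) - O = \left(3 + 3 O\right) - O = 3 + 2 O$)
$\frac{\left(11519 - 16863\right) + 22881}{-5886 + \left(\frac{24506}{-23839} + \frac{M{\left(10 \right)}}{-14027}\right)} = \frac{\left(11519 - 16863\right) + 22881}{-5886 + \left(\frac{24506}{-23839} + \frac{3 + 2 \cdot 10}{-14027}\right)} = \frac{-5344 + 22881}{-5886 + \left(24506 \left(- \frac{1}{23839}\right) + \left(3 + 20\right) \left(- \frac{1}{14027}\right)\right)} = \frac{17537}{-5886 + \left(- \frac{24506}{23839} + 23 \left(- \frac{1}{14027}\right)\right)} = \frac{17537}{-5886 - \frac{344293959}{334389653}} = \frac{17537}{- \frac{1968561791517}{334389653}} = 17537 \left(- \frac{334389653}{1968561791517}\right) = - \frac{308641649719}{103608515343}$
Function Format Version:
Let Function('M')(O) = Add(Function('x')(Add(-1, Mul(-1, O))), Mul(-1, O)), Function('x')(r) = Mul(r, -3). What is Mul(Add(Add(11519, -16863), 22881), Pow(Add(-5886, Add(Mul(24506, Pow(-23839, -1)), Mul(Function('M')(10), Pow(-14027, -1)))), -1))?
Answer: Rational(-308641649719, 103608515343) ≈ -2.9789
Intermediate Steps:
Function('x')(r) = Mul(-3, r)
Function('M')(O) = Add(3, Mul(2, O)) (Function('M')(O) = Add(Mul(-3, Add(-1, Mul(-1, O))), Mul(-1, O)) = Add(Add(3, Mul(3, O)), Mul(-1, O)) = Add(3, Mul(2, O)))
Mul(Add(Add(11519, -16863), 22881), Pow(Add(-5886, Add(Mul(24506, Pow(-23839, -1)), Mul(Function('M')(10), Pow(-14027, -1)))), -1)) = Mul(Add(Add(11519, -16863), 22881), Pow(Add(-5886, Add(Mul(24506, Pow(-23839, -1)), Mul(Add(3, Mul(2, 10)), Pow(-14027, -1)))), -1)) = Mul(Add(-5344, 22881), Pow(Add(-5886, Add(Mul(24506, Rational(-1, 23839)), Mul(Add(3, 20), Rational(-1, 14027)))), -1)) = Mul(17537, Pow(Add(-5886, Add(Rational(-24506, 23839), Mul(23, Rational(-1, 14027)))), -1)) = Mul(17537, Pow(Add(-5886, Add(Rational(-24506, 23839), Rational(-23, 14027))), -1)) = Mul(17537, Pow(Add(-5886, Rational(-344293959, 334389653)), -1)) = Mul(17537, Pow(Rational(-1968561791517, 334389653), -1)) = Mul(17537, Rational(-334389653, 1968561791517)) = Rational(-308641649719, 103608515343)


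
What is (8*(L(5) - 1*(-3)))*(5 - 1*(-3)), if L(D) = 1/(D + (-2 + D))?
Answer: 200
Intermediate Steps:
L(D) = 1/(-2 + 2*D)
(8*(L(5) - 1*(-3)))*(5 - 1*(-3)) = (8*(1/(2*(-1 + 5)) - 1*(-3)))*(5 - 1*(-3)) = (8*((1/2)/4 + 3))*(5 + 3) = (8*((1/2)*(1/4) + 3))*8 = (8*(1/8 + 3))*8 = (8*(25/8))*8 = 25*8 = 200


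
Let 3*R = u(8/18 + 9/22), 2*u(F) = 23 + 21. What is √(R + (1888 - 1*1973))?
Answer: I*√699/3 ≈ 8.8129*I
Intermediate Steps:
u(F) = 22 (u(F) = (23 + 21)/2 = (½)*44 = 22)
R = 22/3 (R = (⅓)*22 = 22/3 ≈ 7.3333)
√(R + (1888 - 1*1973)) = √(22/3 + (1888 - 1*1973)) = √(22/3 + (1888 - 1973)) = √(22/3 - 85) = √(-233/3) = I*√699/3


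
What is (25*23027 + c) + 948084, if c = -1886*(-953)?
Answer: 3321117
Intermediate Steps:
c = 1797358
(25*23027 + c) + 948084 = (25*23027 + 1797358) + 948084 = (575675 + 1797358) + 948084 = 2373033 + 948084 = 3321117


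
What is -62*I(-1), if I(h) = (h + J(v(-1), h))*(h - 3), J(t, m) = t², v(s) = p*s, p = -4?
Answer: 3720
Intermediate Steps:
v(s) = -4*s
I(h) = (-3 + h)*(16 + h) (I(h) = (h + (-4*(-1))²)*(h - 3) = (h + 4²)*(-3 + h) = (h + 16)*(-3 + h) = (16 + h)*(-3 + h) = (-3 + h)*(16 + h))
-62*I(-1) = -62*(-48 + (-1)² + 13*(-1)) = -62*(-48 + 1 - 13) = -62*(-60) = 3720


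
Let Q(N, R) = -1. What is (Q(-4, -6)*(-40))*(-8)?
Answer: -320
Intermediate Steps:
(Q(-4, -6)*(-40))*(-8) = -1*(-40)*(-8) = 40*(-8) = -320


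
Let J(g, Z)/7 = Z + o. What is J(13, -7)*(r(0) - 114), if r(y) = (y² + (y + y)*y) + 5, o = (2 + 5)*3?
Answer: -10682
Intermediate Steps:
o = 21 (o = 7*3 = 21)
r(y) = 5 + 3*y² (r(y) = (y² + (2*y)*y) + 5 = (y² + 2*y²) + 5 = 3*y² + 5 = 5 + 3*y²)
J(g, Z) = 147 + 7*Z (J(g, Z) = 7*(Z + 21) = 7*(21 + Z) = 147 + 7*Z)
J(13, -7)*(r(0) - 114) = (147 + 7*(-7))*((5 + 3*0²) - 114) = (147 - 49)*((5 + 3*0) - 114) = 98*((5 + 0) - 114) = 98*(5 - 114) = 98*(-109) = -10682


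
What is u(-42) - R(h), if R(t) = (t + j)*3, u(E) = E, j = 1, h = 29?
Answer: -132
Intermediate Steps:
R(t) = 3 + 3*t (R(t) = (t + 1)*3 = (1 + t)*3 = 3 + 3*t)
u(-42) - R(h) = -42 - (3 + 3*29) = -42 - (3 + 87) = -42 - 1*90 = -42 - 90 = -132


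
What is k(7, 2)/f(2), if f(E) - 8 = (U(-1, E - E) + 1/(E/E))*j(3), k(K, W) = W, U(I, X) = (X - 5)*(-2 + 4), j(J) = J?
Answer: -2/19 ≈ -0.10526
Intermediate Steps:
U(I, X) = -10 + 2*X (U(I, X) = (-5 + X)*2 = -10 + 2*X)
f(E) = -19 (f(E) = 8 + ((-10 + 2*(E - E)) + 1/(E/E))*3 = 8 + ((-10 + 2*0) + 1/1)*3 = 8 + ((-10 + 0) + 1)*3 = 8 + (-10 + 1)*3 = 8 - 9*3 = 8 - 27 = -19)
k(7, 2)/f(2) = 2/(-19) = 2*(-1/19) = -2/19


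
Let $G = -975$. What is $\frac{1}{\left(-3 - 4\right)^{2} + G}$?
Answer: $- \frac{1}{926} \approx -0.0010799$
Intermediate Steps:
$\frac{1}{\left(-3 - 4\right)^{2} + G} = \frac{1}{\left(-3 - 4\right)^{2} - 975} = \frac{1}{\left(-7\right)^{2} - 975} = \frac{1}{49 - 975} = \frac{1}{-926} = - \frac{1}{926}$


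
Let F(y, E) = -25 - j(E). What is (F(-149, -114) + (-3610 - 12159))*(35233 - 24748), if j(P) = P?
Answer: -164404800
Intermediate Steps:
F(y, E) = -25 - E
(F(-149, -114) + (-3610 - 12159))*(35233 - 24748) = ((-25 - 1*(-114)) + (-3610 - 12159))*(35233 - 24748) = ((-25 + 114) - 15769)*10485 = (89 - 15769)*10485 = -15680*10485 = -164404800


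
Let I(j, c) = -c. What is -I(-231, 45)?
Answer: 45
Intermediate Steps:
-I(-231, 45) = -(-1)*45 = -1*(-45) = 45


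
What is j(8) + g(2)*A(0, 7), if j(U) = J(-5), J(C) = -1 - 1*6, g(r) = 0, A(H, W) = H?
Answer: -7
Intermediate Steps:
J(C) = -7 (J(C) = -1 - 6 = -7)
j(U) = -7
j(8) + g(2)*A(0, 7) = -7 + 0*0 = -7 + 0 = -7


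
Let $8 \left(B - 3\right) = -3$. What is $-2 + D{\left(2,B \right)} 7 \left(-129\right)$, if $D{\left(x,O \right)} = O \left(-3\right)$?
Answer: $\frac{56873}{8} \approx 7109.1$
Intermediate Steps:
$B = \frac{21}{8}$ ($B = 3 + \frac{1}{8} \left(-3\right) = 3 - \frac{3}{8} = \frac{21}{8} \approx 2.625$)
$D{\left(x,O \right)} = - 3 O$
$-2 + D{\left(2,B \right)} 7 \left(-129\right) = -2 + \left(-3\right) \frac{21}{8} \cdot 7 \left(-129\right) = -2 + \left(- \frac{63}{8}\right) 7 \left(-129\right) = -2 - - \frac{56889}{8} = -2 + \frac{56889}{8} = \frac{56873}{8}$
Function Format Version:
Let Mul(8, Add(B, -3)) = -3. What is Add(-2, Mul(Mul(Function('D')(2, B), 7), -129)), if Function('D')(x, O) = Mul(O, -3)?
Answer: Rational(56873, 8) ≈ 7109.1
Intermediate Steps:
B = Rational(21, 8) (B = Add(3, Mul(Rational(1, 8), -3)) = Add(3, Rational(-3, 8)) = Rational(21, 8) ≈ 2.6250)
Function('D')(x, O) = Mul(-3, O)
Add(-2, Mul(Mul(Function('D')(2, B), 7), -129)) = Add(-2, Mul(Mul(Mul(-3, Rational(21, 8)), 7), -129)) = Add(-2, Mul(Mul(Rational(-63, 8), 7), -129)) = Add(-2, Mul(Rational(-441, 8), -129)) = Add(-2, Rational(56889, 8)) = Rational(56873, 8)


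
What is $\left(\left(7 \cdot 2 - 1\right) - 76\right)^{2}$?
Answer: $3969$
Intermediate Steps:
$\left(\left(7 \cdot 2 - 1\right) - 76\right)^{2} = \left(\left(14 - 1\right) - 76\right)^{2} = \left(13 - 76\right)^{2} = \left(-63\right)^{2} = 3969$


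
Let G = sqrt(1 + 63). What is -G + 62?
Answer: 54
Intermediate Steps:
G = 8 (G = sqrt(64) = 8)
-G + 62 = -1*8 + 62 = -8 + 62 = 54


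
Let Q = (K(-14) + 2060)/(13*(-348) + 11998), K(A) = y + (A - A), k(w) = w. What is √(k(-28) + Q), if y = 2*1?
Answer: I*√387171885/3737 ≈ 5.2654*I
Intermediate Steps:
y = 2
K(A) = 2 (K(A) = 2 + (A - A) = 2 + 0 = 2)
Q = 1031/3737 (Q = (2 + 2060)/(13*(-348) + 11998) = 2062/(-4524 + 11998) = 2062/7474 = 2062*(1/7474) = 1031/3737 ≈ 0.27589)
√(k(-28) + Q) = √(-28 + 1031/3737) = √(-103605/3737) = I*√387171885/3737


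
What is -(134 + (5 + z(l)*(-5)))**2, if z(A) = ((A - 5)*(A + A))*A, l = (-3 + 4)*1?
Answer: -32041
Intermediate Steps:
l = 1 (l = 1*1 = 1)
z(A) = 2*A**2*(-5 + A) (z(A) = ((-5 + A)*(2*A))*A = (2*A*(-5 + A))*A = 2*A**2*(-5 + A))
-(134 + (5 + z(l)*(-5)))**2 = -(134 + (5 + (2*1**2*(-5 + 1))*(-5)))**2 = -(134 + (5 + (2*1*(-4))*(-5)))**2 = -(134 + (5 - 8*(-5)))**2 = -(134 + (5 + 40))**2 = -(134 + 45)**2 = -1*179**2 = -1*32041 = -32041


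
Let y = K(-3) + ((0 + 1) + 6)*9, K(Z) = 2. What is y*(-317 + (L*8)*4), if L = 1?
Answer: -18525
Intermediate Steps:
y = 65 (y = 2 + ((0 + 1) + 6)*9 = 2 + (1 + 6)*9 = 2 + 7*9 = 2 + 63 = 65)
y*(-317 + (L*8)*4) = 65*(-317 + (1*8)*4) = 65*(-317 + 8*4) = 65*(-317 + 32) = 65*(-285) = -18525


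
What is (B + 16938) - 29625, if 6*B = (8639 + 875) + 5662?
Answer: -30473/3 ≈ -10158.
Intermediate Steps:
B = 7588/3 (B = ((8639 + 875) + 5662)/6 = (9514 + 5662)/6 = (⅙)*15176 = 7588/3 ≈ 2529.3)
(B + 16938) - 29625 = (7588/3 + 16938) - 29625 = 58402/3 - 29625 = -30473/3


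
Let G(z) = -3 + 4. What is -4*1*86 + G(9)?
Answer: -343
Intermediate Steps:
G(z) = 1
-4*1*86 + G(9) = -4*1*86 + 1 = -4*86 + 1 = -344 + 1 = -343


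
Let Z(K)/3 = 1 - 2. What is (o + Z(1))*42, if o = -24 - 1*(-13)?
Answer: -588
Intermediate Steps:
Z(K) = -3 (Z(K) = 3*(1 - 2) = 3*(-1) = -3)
o = -11 (o = -24 + 13 = -11)
(o + Z(1))*42 = (-11 - 3)*42 = -14*42 = -588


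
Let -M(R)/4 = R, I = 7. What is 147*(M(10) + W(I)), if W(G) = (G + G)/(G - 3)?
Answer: -10731/2 ≈ -5365.5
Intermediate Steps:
M(R) = -4*R
W(G) = 2*G/(-3 + G) (W(G) = (2*G)/(-3 + G) = 2*G/(-3 + G))
147*(M(10) + W(I)) = 147*(-4*10 + 2*7/(-3 + 7)) = 147*(-40 + 2*7/4) = 147*(-40 + 2*7*(¼)) = 147*(-40 + 7/2) = 147*(-73/2) = -10731/2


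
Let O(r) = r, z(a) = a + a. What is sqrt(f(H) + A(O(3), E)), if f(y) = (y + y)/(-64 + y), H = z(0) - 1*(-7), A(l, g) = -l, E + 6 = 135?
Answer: I*sqrt(10545)/57 ≈ 1.8016*I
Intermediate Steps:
E = 129 (E = -6 + 135 = 129)
z(a) = 2*a
H = 7 (H = 2*0 - 1*(-7) = 0 + 7 = 7)
f(y) = 2*y/(-64 + y) (f(y) = (2*y)/(-64 + y) = 2*y/(-64 + y))
sqrt(f(H) + A(O(3), E)) = sqrt(2*7/(-64 + 7) - 1*3) = sqrt(2*7/(-57) - 3) = sqrt(2*7*(-1/57) - 3) = sqrt(-14/57 - 3) = sqrt(-185/57) = I*sqrt(10545)/57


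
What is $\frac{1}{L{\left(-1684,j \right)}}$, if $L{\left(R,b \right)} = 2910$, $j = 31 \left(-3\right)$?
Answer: $\frac{1}{2910} \approx 0.00034364$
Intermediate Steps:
$j = -93$
$\frac{1}{L{\left(-1684,j \right)}} = \frac{1}{2910}$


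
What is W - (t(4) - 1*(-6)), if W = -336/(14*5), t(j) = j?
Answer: -74/5 ≈ -14.800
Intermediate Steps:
W = -24/5 (W = -336/70 = -336*1/70 = -24/5 ≈ -4.8000)
W - (t(4) - 1*(-6)) = -24/5 - (4 - 1*(-6)) = -24/5 - (4 + 6) = -24/5 - 1*10 = -24/5 - 10 = -74/5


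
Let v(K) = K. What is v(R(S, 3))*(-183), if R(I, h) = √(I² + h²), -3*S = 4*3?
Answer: -915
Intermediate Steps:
S = -4 (S = -4*3/3 = -⅓*12 = -4)
v(R(S, 3))*(-183) = √((-4)² + 3²)*(-183) = √(16 + 9)*(-183) = √25*(-183) = 5*(-183) = -915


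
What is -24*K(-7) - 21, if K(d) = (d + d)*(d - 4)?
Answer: -3717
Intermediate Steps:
K(d) = 2*d*(-4 + d) (K(d) = (2*d)*(-4 + d) = 2*d*(-4 + d))
-24*K(-7) - 21 = -48*(-7)*(-4 - 7) - 21 = -48*(-7)*(-11) - 21 = -24*154 - 21 = -3696 - 21 = -3717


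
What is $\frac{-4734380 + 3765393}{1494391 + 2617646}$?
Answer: $- \frac{968987}{4112037} \approx -0.23565$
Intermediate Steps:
$\frac{-4734380 + 3765393}{1494391 + 2617646} = - \frac{968987}{4112037}$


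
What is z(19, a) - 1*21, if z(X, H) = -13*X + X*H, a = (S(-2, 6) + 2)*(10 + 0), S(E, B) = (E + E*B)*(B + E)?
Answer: -10528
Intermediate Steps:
S(E, B) = (B + E)*(E + B*E) (S(E, B) = (E + B*E)*(B + E) = (B + E)*(E + B*E))
a = -540 (a = (-2*(6 - 2 + 6**2 + 6*(-2)) + 2)*(10 + 0) = (-2*(6 - 2 + 36 - 12) + 2)*10 = (-2*28 + 2)*10 = (-56 + 2)*10 = -54*10 = -540)
z(X, H) = -13*X + H*X
z(19, a) - 1*21 = 19*(-13 - 540) - 1*21 = 19*(-553) - 21 = -10507 - 21 = -10528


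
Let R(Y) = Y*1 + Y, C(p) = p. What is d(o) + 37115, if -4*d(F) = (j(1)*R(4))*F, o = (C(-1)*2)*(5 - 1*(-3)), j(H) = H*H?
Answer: 37147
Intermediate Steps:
j(H) = H²
o = -16 (o = (-1*2)*(5 - 1*(-3)) = -2*(5 + 3) = -2*8 = -16)
R(Y) = 2*Y (R(Y) = Y + Y = 2*Y)
d(F) = -2*F (d(F) = -1²*(2*4)*F/4 = -1*8*F/4 = -2*F)
d(o) + 37115 = -2*(-16) + 37115 = 32 + 37115 = 37147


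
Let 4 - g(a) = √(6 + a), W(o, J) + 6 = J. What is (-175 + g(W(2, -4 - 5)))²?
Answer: 29232 + 1026*I ≈ 29232.0 + 1026.0*I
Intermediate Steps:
W(o, J) = -6 + J
g(a) = 4 - √(6 + a)
(-175 + g(W(2, -4 - 5)))² = (-175 + (4 - √(6 + (-6 + (-4 - 5)))))² = (-175 + (4 - √(6 + (-6 - 9))))² = (-175 + (4 - √(6 - 15)))² = (-175 + (4 - √(-9)))² = (-175 + (4 - 3*I))² = (-171 - 3*I)²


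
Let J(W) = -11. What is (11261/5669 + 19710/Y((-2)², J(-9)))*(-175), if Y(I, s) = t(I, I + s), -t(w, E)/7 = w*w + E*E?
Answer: 533061175/73697 ≈ 7233.1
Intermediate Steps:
t(w, E) = -7*E² - 7*w² (t(w, E) = -7*(w*w + E*E) = -7*(w² + E²) = -7*(E² + w²) = -7*E² - 7*w²)
Y(I, s) = -7*I² - 7*(I + s)² (Y(I, s) = -7*(I + s)² - 7*I² = -7*I² - 7*(I + s)²)
(11261/5669 + 19710/Y((-2)², J(-9)))*(-175) = (11261/5669 + 19710/(-7*((-2)²)² - 7*((-2)² - 11)²))*(-175) = (11261*(1/5669) + 19710/(-7*4² - 7*(4 - 11)²))*(-175) = (11261/5669 + 19710/(-7*16 - 7*(-7)²))*(-175) = (11261/5669 + 19710/(-112 - 7*49))*(-175) = (11261/5669 + 19710/(-112 - 343))*(-175) = (11261/5669 + 19710/(-455))*(-175) = (11261/5669 + 19710*(-1/455))*(-175) = (11261/5669 - 3942/91)*(-175) = -21322447/515879*(-175) = 533061175/73697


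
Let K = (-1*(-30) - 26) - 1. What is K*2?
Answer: 6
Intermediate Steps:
K = 3 (K = (30 - 26) - 1 = 4 - 1 = 3)
K*2 = 3*2 = 6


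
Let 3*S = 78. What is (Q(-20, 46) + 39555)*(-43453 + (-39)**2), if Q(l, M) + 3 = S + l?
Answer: -1658746056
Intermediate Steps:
S = 26 (S = (1/3)*78 = 26)
Q(l, M) = 23 + l (Q(l, M) = -3 + (26 + l) = 23 + l)
(Q(-20, 46) + 39555)*(-43453 + (-39)**2) = ((23 - 20) + 39555)*(-43453 + (-39)**2) = (3 + 39555)*(-43453 + 1521) = 39558*(-41932) = -1658746056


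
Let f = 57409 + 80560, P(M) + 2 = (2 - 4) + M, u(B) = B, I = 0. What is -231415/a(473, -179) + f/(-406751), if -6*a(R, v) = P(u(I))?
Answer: -282385123933/813502 ≈ -3.4712e+5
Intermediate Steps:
P(M) = -4 + M (P(M) = -2 + ((2 - 4) + M) = -2 + (-2 + M) = -4 + M)
a(R, v) = ⅔ (a(R, v) = -(-4 + 0)/6 = -⅙*(-4) = ⅔)
f = 137969
-231415/a(473, -179) + f/(-406751) = -231415/⅔ + 137969/(-406751) = -231415*3/2 + 137969*(-1/406751) = -694245/2 - 137969/406751 = -282385123933/813502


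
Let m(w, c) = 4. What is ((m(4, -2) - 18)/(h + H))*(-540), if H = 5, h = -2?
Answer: 2520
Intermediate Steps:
((m(4, -2) - 18)/(h + H))*(-540) = ((4 - 18)/(-2 + 5))*(-540) = -14/3*(-540) = 2520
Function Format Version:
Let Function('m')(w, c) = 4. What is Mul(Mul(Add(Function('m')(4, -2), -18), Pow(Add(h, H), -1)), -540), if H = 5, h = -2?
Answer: 2520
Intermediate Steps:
Mul(Mul(Add(Function('m')(4, -2), -18), Pow(Add(h, H), -1)), -540) = Mul(Mul(Add(4, -18), Pow(Add(-2, 5), -1)), -540) = Mul(Mul(-14, Pow(3, -1)), -540) = Mul(Mul(-14, Rational(1, 3)), -540) = Mul(Rational(-14, 3), -540) = 2520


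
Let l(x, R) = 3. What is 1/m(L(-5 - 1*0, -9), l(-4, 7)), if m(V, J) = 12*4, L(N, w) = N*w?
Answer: 1/48 ≈ 0.020833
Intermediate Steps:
m(V, J) = 48
1/m(L(-5 - 1*0, -9), l(-4, 7)) = 1/48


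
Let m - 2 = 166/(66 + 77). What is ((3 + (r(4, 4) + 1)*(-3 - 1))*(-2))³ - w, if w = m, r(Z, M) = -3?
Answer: -1523116/143 ≈ -10651.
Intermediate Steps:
m = 452/143 (m = 2 + 166/(66 + 77) = 2 + 166/143 = 452/143 ≈ 3.1608)
w = 452/143 ≈ 3.1608
((3 + (r(4, 4) + 1)*(-3 - 1))*(-2))³ - w = ((3 + (-3 + 1)*(-3 - 1))*(-2))³ - 1*452/143 = ((3 - 2*(-4))*(-2))³ - 452/143 = ((3 + 8)*(-2))³ - 452/143 = (11*(-2))³ - 452/143 = (-22)³ - 452/143 = -10648 - 452/143 = -1523116/143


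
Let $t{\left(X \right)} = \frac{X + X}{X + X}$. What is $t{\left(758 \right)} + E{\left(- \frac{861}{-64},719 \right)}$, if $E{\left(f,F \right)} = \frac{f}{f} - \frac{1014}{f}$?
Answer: $- \frac{21058}{287} \approx -73.373$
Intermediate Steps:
$E{\left(f,F \right)} = 1 - \frac{1014}{f}$
$t{\left(X \right)} = 1$ ($t{\left(X \right)} = \frac{2 X}{2 X} = 2 X \frac{1}{2 X} = 1$)
$t{\left(758 \right)} + E{\left(- \frac{861}{-64},719 \right)} = 1 + \frac{-1014 - \frac{861}{-64}}{\left(-861\right) \frac{1}{-64}} = 1 + \frac{-1014 - - \frac{861}{64}}{\left(-861\right) \left(- \frac{1}{64}\right)} = 1 + \frac{-1014 + \frac{861}{64}}{\frac{861}{64}} = 1 + \frac{64}{861} \left(- \frac{64035}{64}\right) = 1 - \frac{21345}{287} = - \frac{21058}{287}$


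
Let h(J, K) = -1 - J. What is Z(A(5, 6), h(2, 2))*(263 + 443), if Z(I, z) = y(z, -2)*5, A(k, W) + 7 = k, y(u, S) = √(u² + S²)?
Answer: 3530*√13 ≈ 12728.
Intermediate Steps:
y(u, S) = √(S² + u²)
A(k, W) = -7 + k
Z(I, z) = 5*√(4 + z²) (Z(I, z) = √((-2)² + z²)*5 = √(4 + z²)*5 = 5*√(4 + z²))
Z(A(5, 6), h(2, 2))*(263 + 443) = (5*√(4 + (-1 - 1*2)²))*(263 + 443) = (5*√(4 + (-1 - 2)²))*706 = (5*√(4 + (-3)²))*706 = (5*√(4 + 9))*706 = (5*√13)*706 = 3530*√13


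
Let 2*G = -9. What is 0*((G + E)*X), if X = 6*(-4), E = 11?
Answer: 0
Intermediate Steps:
G = -9/2 (G = (1/2)*(-9) = -9/2 ≈ -4.5000)
X = -24
0*((G + E)*X) = 0*((-9/2 + 11)*(-24)) = 0*((13/2)*(-24)) = 0*(-156) = 0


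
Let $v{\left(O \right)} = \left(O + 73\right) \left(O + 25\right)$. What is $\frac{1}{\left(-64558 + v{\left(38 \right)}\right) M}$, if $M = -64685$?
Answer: $\frac{1}{3723592025} \approx 2.6856 \cdot 10^{-10}$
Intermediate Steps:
$v{\left(O \right)} = \left(25 + O\right) \left(73 + O\right)$ ($v{\left(O \right)} = \left(73 + O\right) \left(25 + O\right) = \left(25 + O\right) \left(73 + O\right)$)
$\frac{1}{\left(-64558 + v{\left(38 \right)}\right) M} = \frac{1}{\left(-64558 + \left(1825 + 38^{2} + 98 \cdot 38\right)\right) \left(-64685\right)} = \frac{1}{-64558 + \left(1825 + 1444 + 3724\right)} \left(- \frac{1}{64685}\right) = \frac{1}{-64558 + 6993} \left(- \frac{1}{64685}\right) = \frac{1}{-57565} \left(- \frac{1}{64685}\right) = \left(- \frac{1}{57565}\right) \left(- \frac{1}{64685}\right) = \frac{1}{3723592025}$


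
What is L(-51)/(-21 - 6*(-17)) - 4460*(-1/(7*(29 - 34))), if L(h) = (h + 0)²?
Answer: -6005/63 ≈ -95.318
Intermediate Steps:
L(h) = h²
L(-51)/(-21 - 6*(-17)) - 4460*(-1/(7*(29 - 34))) = (-51)²/(-21 - 6*(-17)) - 4460*(-1/(7*(29 - 34))) = 2601/(-21 + 102) - 4460/((-7*(-5))) = 2601/81 - 4460/35 = 2601*(1/81) - 4460*1/35 = 289/9 - 892/7 = -6005/63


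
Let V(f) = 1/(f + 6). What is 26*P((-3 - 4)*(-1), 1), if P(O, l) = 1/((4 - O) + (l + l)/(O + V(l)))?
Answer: -325/34 ≈ -9.5588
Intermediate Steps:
V(f) = 1/(6 + f)
P(O, l) = 1/(4 - O + 2*l/(O + 1/(6 + l))) (P(O, l) = 1/((4 - O) + (l + l)/(O + 1/(6 + l))) = 1/((4 - O) + (2*l)/(O + 1/(6 + l))) = 1/((4 - O) + 2*l/(O + 1/(6 + l))) = 1/(4 - O + 2*l/(O + 1/(6 + l))))
26*P((-3 - 4)*(-1), 1) = 26*((1 + ((-3 - 4)*(-1))*(6 + 1))/(4 - (-3 - 4)*(-1) + (6 + 1)*(-((-3 - 4)*(-1))² + 2*1 + 4*((-3 - 4)*(-1))))) = 26*((1 - 7*(-1)*7)/(4 - (-7)*(-1) + 7*(-(-7*(-1))² + 2 + 4*(-7*(-1))))) = 26*((1 + 7*7)/(4 - 1*7 + 7*(-1*7² + 2 + 4*7))) = 26*((1 + 49)/(4 - 7 + 7*(-1*49 + 2 + 28))) = 26*(50/(4 - 7 + 7*(-49 + 2 + 28))) = 26*(50/(4 - 7 + 7*(-19))) = 26*(50/(4 - 7 - 133)) = 26*(50/(-136)) = 26*(-1/136*50) = 26*(-25/68) = -325/34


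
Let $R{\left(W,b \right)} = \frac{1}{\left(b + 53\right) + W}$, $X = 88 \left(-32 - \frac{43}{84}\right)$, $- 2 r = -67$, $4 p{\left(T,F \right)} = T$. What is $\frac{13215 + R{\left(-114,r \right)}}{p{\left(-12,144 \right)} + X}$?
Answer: $- \frac{663621}{143825} \approx -4.6141$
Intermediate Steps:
$p{\left(T,F \right)} = \frac{T}{4}$
$r = \frac{67}{2}$ ($r = \left(- \frac{1}{2}\right) \left(-67\right) = \frac{67}{2} \approx 33.5$)
$X = - \frac{60082}{21}$ ($X = 88 \left(-32 - \frac{43}{84}\right) = 88 \left(- \frac{2731}{84}\right) = - \frac{60082}{21} \approx -2861.0$)
$R{\left(W,b \right)} = \frac{1}{53 + W + b}$ ($R{\left(W,b \right)} = \frac{1}{\left(53 + b\right) + W} = \frac{1}{53 + W + b}$)
$\frac{13215 + R{\left(-114,r \right)}}{p{\left(-12,144 \right)} + X} = \frac{13215 + \frac{1}{53 - 114 + \frac{67}{2}}}{\frac{1}{4} \left(-12\right) - \frac{60082}{21}} = \frac{13215 + \frac{1}{- \frac{55}{2}}}{-3 - \frac{60082}{21}} = \frac{13215 - \frac{2}{55}}{- \frac{60145}{21}} = \frac{726823}{55} \left(- \frac{21}{60145}\right) = - \frac{663621}{143825}$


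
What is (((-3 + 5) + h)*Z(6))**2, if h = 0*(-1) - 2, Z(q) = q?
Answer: 0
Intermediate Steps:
h = -2 (h = 0 - 2 = -2)
(((-3 + 5) + h)*Z(6))**2 = (((-3 + 5) - 2)*6)**2 = ((2 - 2)*6)**2 = (0*6)**2 = 0**2 = 0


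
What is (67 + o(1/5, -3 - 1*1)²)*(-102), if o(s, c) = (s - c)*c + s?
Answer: -873528/25 ≈ -34941.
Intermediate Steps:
o(s, c) = s + c*(s - c) (o(s, c) = c*(s - c) + s = s + c*(s - c))
(67 + o(1/5, -3 - 1*1)²)*(-102) = (67 + (1/5 - (-3 - 1*1)² + (-3 - 1*1)/5)²)*(-102) = (67 + (⅕ - (-3 - 1)² + (-3 - 1)*(⅕))²)*(-102) = (67 + (⅕ - 1*(-4)² - 4*⅕)²)*(-102) = (67 + (⅕ - 1*16 - ⅘)²)*(-102) = (67 + (⅕ - 16 - ⅘)²)*(-102) = (67 + (-83/5)²)*(-102) = (67 + 6889/25)*(-102) = (8564/25)*(-102) = -873528/25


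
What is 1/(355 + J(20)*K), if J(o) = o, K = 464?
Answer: 1/9635 ≈ 0.00010379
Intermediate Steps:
1/(355 + J(20)*K) = 1/(355 + 20*464) = 1/(355 + 9280) = 1/9635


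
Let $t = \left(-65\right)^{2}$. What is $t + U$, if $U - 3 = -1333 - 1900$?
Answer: $995$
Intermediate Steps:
$t = 4225$
$U = -3230$ ($U = 3 - 3233 = -3230$)
$t + U = 4225 - 3230 = 995$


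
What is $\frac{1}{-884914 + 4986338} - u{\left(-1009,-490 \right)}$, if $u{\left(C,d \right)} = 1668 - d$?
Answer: $- \frac{8850872991}{4101424} \approx -2158.0$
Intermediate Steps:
$\frac{1}{-884914 + 4986338} - u{\left(-1009,-490 \right)} = \frac{1}{-884914 + 4986338} - \left(1668 - -490\right) = \frac{1}{4101424} - \left(1668 + 490\right) = \frac{1}{4101424} - 2158 = - \frac{8850872991}{4101424}$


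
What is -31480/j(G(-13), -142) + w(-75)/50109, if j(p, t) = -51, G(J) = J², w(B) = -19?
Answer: 175270039/283951 ≈ 617.25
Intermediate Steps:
-31480/j(G(-13), -142) + w(-75)/50109 = -31480/(-51) - 19/50109 = -31480*(-1/51) - 19*1/50109 = 31480/51 - 19/50109 = 175270039/283951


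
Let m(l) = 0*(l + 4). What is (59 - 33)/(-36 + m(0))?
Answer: -13/18 ≈ -0.72222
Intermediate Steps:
m(l) = 0 (m(l) = 0*(4 + l) = 0)
(59 - 33)/(-36 + m(0)) = (59 - 33)/(-36 + 0) = 26/(-36) = -1/36*26 = -13/18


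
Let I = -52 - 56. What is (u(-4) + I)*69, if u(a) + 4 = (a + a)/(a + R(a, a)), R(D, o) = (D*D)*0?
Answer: -7590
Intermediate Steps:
I = -108
R(D, o) = 0 (R(D, o) = D²*0 = 0)
u(a) = -2 (u(a) = -4 + (a + a)/(a + 0) = -4 + (2*a)/a = -4 + 2 = -2)
(u(-4) + I)*69 = (-2 - 108)*69 = -110*69 = -7590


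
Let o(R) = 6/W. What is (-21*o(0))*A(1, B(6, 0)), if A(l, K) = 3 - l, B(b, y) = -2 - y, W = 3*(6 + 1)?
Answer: -12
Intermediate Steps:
W = 21 (W = 3*7 = 21)
o(R) = 2/7 (o(R) = 6/21 = 6*(1/21) = 2/7)
(-21*o(0))*A(1, B(6, 0)) = (-21*2/7)*(3 - 1*1) = -6*(3 - 1) = -6*2 = -12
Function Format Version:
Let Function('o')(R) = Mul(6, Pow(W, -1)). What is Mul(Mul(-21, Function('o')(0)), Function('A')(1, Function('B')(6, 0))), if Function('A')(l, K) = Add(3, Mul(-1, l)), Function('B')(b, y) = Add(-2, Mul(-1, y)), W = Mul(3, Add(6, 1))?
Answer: -12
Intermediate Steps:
W = 21 (W = Mul(3, 7) = 21)
Function('o')(R) = Rational(2, 7) (Function('o')(R) = Mul(6, Pow(21, -1)) = Mul(6, Rational(1, 21)) = Rational(2, 7))
Mul(Mul(-21, Function('o')(0)), Function('A')(1, Function('B')(6, 0))) = Mul(Mul(-21, Rational(2, 7)), Add(3, Mul(-1, 1))) = Mul(-6, Add(3, -1)) = Mul(-6, 2) = -12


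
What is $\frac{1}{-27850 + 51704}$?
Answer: $\frac{1}{23854} \approx 4.1922 \cdot 10^{-5}$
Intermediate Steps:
$\frac{1}{-27850 + 51704} = \frac{1}{23854}$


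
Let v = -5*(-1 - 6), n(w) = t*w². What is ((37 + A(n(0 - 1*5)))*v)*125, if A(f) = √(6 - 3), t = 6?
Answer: 161875 + 4375*√3 ≈ 1.6945e+5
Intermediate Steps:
n(w) = 6*w²
A(f) = √3
v = 35 (v = -5*(-7) = 35)
((37 + A(n(0 - 1*5)))*v)*125 = ((37 + √3)*35)*125 = (1295 + 35*√3)*125 = 161875 + 4375*√3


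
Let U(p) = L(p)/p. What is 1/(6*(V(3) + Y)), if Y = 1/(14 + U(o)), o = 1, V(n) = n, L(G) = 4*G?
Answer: 3/55 ≈ 0.054545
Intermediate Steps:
U(p) = 4 (U(p) = (4*p)/p = 4)
Y = 1/18 (Y = 1/(14 + 4) = 1/18 ≈ 0.055556)
1/(6*(V(3) + Y)) = 1/(6*(3 + 1/18)) = 1/(6*(55/18)) = 1/(55/3) = 3/55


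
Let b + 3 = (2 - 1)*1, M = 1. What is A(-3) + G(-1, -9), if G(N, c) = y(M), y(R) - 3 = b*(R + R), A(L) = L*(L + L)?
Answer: 17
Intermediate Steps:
A(L) = 2*L**2 (A(L) = L*(2*L) = 2*L**2)
b = -2 (b = -3 + (2 - 1)*1 = -3 + 1*1 = -3 + 1 = -2)
y(R) = 3 - 4*R (y(R) = 3 - 2*(R + R) = 3 - 4*R)
G(N, c) = -1 (G(N, c) = 3 - 4*1 = 3 - 4 = -1)
A(-3) + G(-1, -9) = 2*(-3)**2 - 1 = 2*9 - 1 = 18 - 1 = 17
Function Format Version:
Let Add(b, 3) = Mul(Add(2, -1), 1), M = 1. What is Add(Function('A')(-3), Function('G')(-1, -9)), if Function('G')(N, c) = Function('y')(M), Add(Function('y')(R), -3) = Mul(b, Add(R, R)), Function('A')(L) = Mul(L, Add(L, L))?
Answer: 17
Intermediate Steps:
Function('A')(L) = Mul(2, Pow(L, 2)) (Function('A')(L) = Mul(L, Mul(2, L)) = Mul(2, Pow(L, 2)))
b = -2 (b = Add(-3, Mul(Add(2, -1), 1)) = Add(-3, Mul(1, 1)) = Add(-3, 1) = -2)
Function('y')(R) = Add(3, Mul(-4, R)) (Function('y')(R) = Add(3, Mul(-2, Add(R, R))) = Add(3, Mul(-2, Mul(2, R))) = Add(3, Mul(-4, R)))
Function('G')(N, c) = -1 (Function('G')(N, c) = Add(3, Mul(-4, 1)) = Add(3, -4) = -1)
Add(Function('A')(-3), Function('G')(-1, -9)) = Add(Mul(2, Pow(-3, 2)), -1) = Add(Mul(2, 9), -1) = Add(18, -1) = 17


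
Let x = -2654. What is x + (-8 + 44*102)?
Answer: 1826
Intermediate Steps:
x + (-8 + 44*102) = -2654 + (-8 + 44*102) = -2654 + (-8 + 4488) = -2654 + 4480 = 1826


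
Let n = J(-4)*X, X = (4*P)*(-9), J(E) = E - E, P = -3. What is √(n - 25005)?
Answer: I*√25005 ≈ 158.13*I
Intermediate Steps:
J(E) = 0
X = 108 (X = (4*(-3))*(-9) = -12*(-9) = 108)
n = 0 (n = 0*108 = 0)
√(n - 25005) = √(0 - 25005) = √(-25005) = I*√25005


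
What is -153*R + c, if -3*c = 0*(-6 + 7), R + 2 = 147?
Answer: -22185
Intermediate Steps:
R = 145 (R = -2 + 147 = 145)
c = 0 (c = -0*(-6 + 7) = -0 = -⅓*0 = 0)
-153*R + c = -153*145 + 0 = -22185 + 0 = -22185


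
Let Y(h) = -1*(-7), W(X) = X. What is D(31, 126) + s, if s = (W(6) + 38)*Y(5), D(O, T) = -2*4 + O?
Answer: 331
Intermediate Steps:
Y(h) = 7
D(O, T) = -8 + O
s = 308 (s = (6 + 38)*7 = 44*7 = 308)
D(31, 126) + s = (-8 + 31) + 308 = 23 + 308 = 331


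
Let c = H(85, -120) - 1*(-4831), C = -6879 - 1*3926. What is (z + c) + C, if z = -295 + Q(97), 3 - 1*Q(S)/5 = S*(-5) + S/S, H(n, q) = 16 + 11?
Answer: -3807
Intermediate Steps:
C = -10805 (C = -6879 - 3926 = -10805)
H(n, q) = 27
Q(S) = 10 + 25*S (Q(S) = 15 - 5*(S*(-5) + S/S) = 15 - 5*(-5*S + 1) = 15 - 5*(1 - 5*S) = 15 + (-5 + 25*S) = 10 + 25*S)
c = 4858 (c = 27 - 1*(-4831) = 27 + 4831 = 4858)
z = 2140 (z = -295 + (10 + 25*97) = -295 + (10 + 2425) = -295 + 2435 = 2140)
(z + c) + C = (2140 + 4858) - 10805 = 6998 - 10805 = -3807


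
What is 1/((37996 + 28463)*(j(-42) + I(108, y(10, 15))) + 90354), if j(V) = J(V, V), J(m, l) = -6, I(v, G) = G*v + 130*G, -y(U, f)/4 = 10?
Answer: -1/632998080 ≈ -1.5798e-9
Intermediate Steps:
y(U, f) = -40 (y(U, f) = -4*10 = -40)
I(v, G) = 130*G + G*v
j(V) = -6
1/((37996 + 28463)*(j(-42) + I(108, y(10, 15))) + 90354) = 1/((37996 + 28463)*(-6 - 40*(130 + 108)) + 90354) = 1/(66459*(-6 - 40*238) + 90354) = 1/(66459*(-6 - 9520) + 90354) = 1/(66459*(-9526) + 90354) = 1/(-633088434 + 90354) = 1/(-632998080) = -1/632998080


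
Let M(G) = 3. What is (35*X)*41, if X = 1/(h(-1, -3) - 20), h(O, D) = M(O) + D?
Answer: -287/4 ≈ -71.750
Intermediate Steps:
h(O, D) = 3 + D
X = -1/20 (X = 1/((3 - 3) - 20) = 1/(0 - 20) = 1/(-20) = -1/20 ≈ -0.050000)
(35*X)*41 = (35*(-1/20))*41 = -7/4*41 = -287/4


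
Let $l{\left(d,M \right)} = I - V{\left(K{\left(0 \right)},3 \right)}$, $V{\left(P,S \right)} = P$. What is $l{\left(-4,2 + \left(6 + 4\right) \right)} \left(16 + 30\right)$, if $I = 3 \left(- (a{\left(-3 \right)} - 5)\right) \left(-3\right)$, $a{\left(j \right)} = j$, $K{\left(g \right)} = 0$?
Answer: $-3312$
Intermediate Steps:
$I = -72$ ($I = 3 \left(- (-3 - 5)\right) \left(-3\right) = 3 \left(\left(-1\right) \left(-8\right)\right) \left(-3\right) = 3 \cdot 8 \left(-3\right) = 24 \left(-3\right) = -72$)
$l{\left(d,M \right)} = -72$ ($l{\left(d,M \right)} = -72 - 0 = -72 + 0 = -72$)
$l{\left(-4,2 + \left(6 + 4\right) \right)} \left(16 + 30\right) = - 72 \left(16 + 30\right) = \left(-72\right) 46 = -3312$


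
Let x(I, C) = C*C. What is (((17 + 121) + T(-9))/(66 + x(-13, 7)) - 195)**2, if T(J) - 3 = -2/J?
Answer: 40221906916/1071225 ≈ 37548.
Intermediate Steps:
x(I, C) = C**2
T(J) = 3 - 2/J
(((17 + 121) + T(-9))/(66 + x(-13, 7)) - 195)**2 = (((17 + 121) + (3 - 2/(-9)))/(66 + 7**2) - 195)**2 = ((138 + (3 - 2*(-1/9)))/(66 + 49) - 195)**2 = ((138 + (3 + 2/9))/115 - 195)**2 = ((138 + 29/9)*(1/115) - 195)**2 = ((1271/9)*(1/115) - 195)**2 = (1271/1035 - 195)**2 = (-200554/1035)**2 = 40221906916/1071225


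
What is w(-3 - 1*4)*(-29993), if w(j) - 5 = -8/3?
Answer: -209951/3 ≈ -69984.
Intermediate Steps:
w(j) = 7/3 (w(j) = 5 - 8/3 = 7/3)
w(-3 - 1*4)*(-29993) = (7/3)*(-29993) = -209951/3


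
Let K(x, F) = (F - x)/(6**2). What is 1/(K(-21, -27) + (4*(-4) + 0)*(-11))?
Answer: 6/1055 ≈ 0.0056872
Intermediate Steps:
K(x, F) = -x/36 + F/36 (K(x, F) = (F - x)/36 = (F - x)*(1/36) = -x/36 + F/36)
1/(K(-21, -27) + (4*(-4) + 0)*(-11)) = 1/((-1/36*(-21) + (1/36)*(-27)) + (4*(-4) + 0)*(-11)) = 1/((7/12 - 3/4) + (-16 + 0)*(-11)) = 1/(-1/6 - 16*(-11)) = 1/(-1/6 + 176) = 1/(1055/6) = 6/1055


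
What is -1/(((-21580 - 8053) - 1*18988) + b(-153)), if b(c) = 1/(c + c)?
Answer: 306/14878027 ≈ 2.0567e-5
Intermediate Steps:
b(c) = 1/(2*c)
-1/(((-21580 - 8053) - 1*18988) + b(-153)) = -1/(((-21580 - 8053) - 1*18988) + (½)/(-153)) = -1/((-29633 - 18988) + (½)*(-1/153)) = -1/(-48621 - 1/306) = -1/(-14878027/306) = -1*(-306/14878027) = 306/14878027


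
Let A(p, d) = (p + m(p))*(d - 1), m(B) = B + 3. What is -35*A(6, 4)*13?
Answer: -20475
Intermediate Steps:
m(B) = 3 + B
A(p, d) = (-1 + d)*(3 + 2*p) (A(p, d) = (p + (3 + p))*(d - 1) = (3 + 2*p)*(-1 + d) = (-1 + d)*(3 + 2*p))
-35*A(6, 4)*13 = -35*(-3 - 2*6 + 4*6 + 4*(3 + 6))*13 = -35*(-3 - 12 + 24 + 4*9)*13 = -35*(-3 - 12 + 24 + 36)*13 = -35*45*13 = -1575*13 = -20475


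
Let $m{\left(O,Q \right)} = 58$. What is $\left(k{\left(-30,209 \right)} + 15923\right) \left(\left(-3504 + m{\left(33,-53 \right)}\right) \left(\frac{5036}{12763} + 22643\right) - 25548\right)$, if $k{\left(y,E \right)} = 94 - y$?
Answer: $- \frac{15986213222532318}{12763} \approx -1.2525 \cdot 10^{12}$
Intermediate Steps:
$\left(k{\left(-30,209 \right)} + 15923\right) \left(\left(-3504 + m{\left(33,-53 \right)}\right) \left(\frac{5036}{12763} + 22643\right) - 25548\right) = \left(\left(94 - -30\right) + 15923\right) \left(\left(-3504 + 58\right) \left(\frac{5036}{12763} + 22643\right) - 25548\right) = \left(\left(94 + 30\right) + 15923\right) \left(- 3446 \left(5036 \cdot \frac{1}{12763} + 22643\right) - 25548\right) = \left(124 + 15923\right) \left(- 3446 \left(\frac{5036}{12763} + 22643\right) - 25548\right) = 16047 \left(\left(-3446\right) \frac{288997645}{12763} - 25548\right) = 16047 \left(- \frac{995885884670}{12763} - 25548\right) = 16047 \left(- \frac{996211953794}{12763}\right) = - \frac{15986213222532318}{12763}$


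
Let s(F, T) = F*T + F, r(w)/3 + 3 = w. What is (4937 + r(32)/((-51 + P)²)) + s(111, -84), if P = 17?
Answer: -4942969/1156 ≈ -4275.9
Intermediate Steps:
r(w) = -9 + 3*w
s(F, T) = F + F*T
(4937 + r(32)/((-51 + P)²)) + s(111, -84) = (4937 + (-9 + 3*32)/((-51 + 17)²)) + 111*(1 - 84) = (4937 + (-9 + 96)/((-34)²)) + 111*(-83) = (4937 + 87/1156) - 9213 = 5707259/1156 - 9213 = -4942969/1156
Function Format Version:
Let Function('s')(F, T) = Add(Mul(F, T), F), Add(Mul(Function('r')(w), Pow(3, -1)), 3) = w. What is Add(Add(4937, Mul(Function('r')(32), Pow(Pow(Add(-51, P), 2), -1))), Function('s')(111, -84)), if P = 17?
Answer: Rational(-4942969, 1156) ≈ -4275.9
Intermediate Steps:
Function('r')(w) = Add(-9, Mul(3, w))
Function('s')(F, T) = Add(F, Mul(F, T))
Add(Add(4937, Mul(Function('r')(32), Pow(Pow(Add(-51, P), 2), -1))), Function('s')(111, -84)) = Add(Add(4937, Mul(Add(-9, Mul(3, 32)), Pow(Pow(Add(-51, 17), 2), -1))), Mul(111, Add(1, -84))) = Add(Add(4937, Mul(Add(-9, 96), Pow(Pow(-34, 2), -1))), Mul(111, -83)) = Add(Add(4937, Mul(87, Pow(1156, -1))), -9213) = Add(Add(4937, Mul(87, Rational(1, 1156))), -9213) = Add(Add(4937, Rational(87, 1156)), -9213) = Add(Rational(5707259, 1156), -9213) = Rational(-4942969, 1156)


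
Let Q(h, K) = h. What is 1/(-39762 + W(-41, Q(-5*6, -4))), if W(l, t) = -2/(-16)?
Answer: -8/318095 ≈ -2.5150e-5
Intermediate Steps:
W(l, t) = 1/8 (W(l, t) = -2*(-1/16) = 1/8)
1/(-39762 + W(-41, Q(-5*6, -4))) = 1/(-39762 + 1/8) = 1/(-318095/8) = -8/318095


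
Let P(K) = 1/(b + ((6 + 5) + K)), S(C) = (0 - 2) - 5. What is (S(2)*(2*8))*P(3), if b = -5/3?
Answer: -336/37 ≈ -9.0811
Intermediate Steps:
b = -5/3 (b = -5*⅓ = -5/3 ≈ -1.6667)
S(C) = -7 (S(C) = -2 - 5 = -7)
P(K) = 1/(28/3 + K) (P(K) = 1/(-5/3 + ((6 + 5) + K)) = 1/(-5/3 + (11 + K)) = 1/(28/3 + K))
(S(2)*(2*8))*P(3) = (-14*8)*(3/(28 + 3*3)) = (-7*16)*(3/(28 + 9)) = -336/37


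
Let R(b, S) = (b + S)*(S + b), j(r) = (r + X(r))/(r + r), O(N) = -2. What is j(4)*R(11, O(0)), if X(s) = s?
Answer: 81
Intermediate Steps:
j(r) = 1 (j(r) = (r + r)/(r + r) = (2*r)/((2*r)) = (2*r)*(1/(2*r)) = 1)
R(b, S) = (S + b)**2 (R(b, S) = (S + b)*(S + b) = (S + b)**2)
j(4)*R(11, O(0)) = 1*(-2 + 11)**2 = 1*9**2 = 1*81 = 81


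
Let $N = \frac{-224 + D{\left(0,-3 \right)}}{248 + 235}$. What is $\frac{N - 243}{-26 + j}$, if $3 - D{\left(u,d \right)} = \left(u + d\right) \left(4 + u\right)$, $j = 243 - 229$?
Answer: $\frac{58789}{2898} \approx 20.286$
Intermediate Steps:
$j = 14$ ($j = 243 - 229 = 14$)
$D{\left(u,d \right)} = 3 - \left(4 + u\right) \left(d + u\right)$ ($D{\left(u,d \right)} = 3 - \left(u + d\right) \left(4 + u\right) = 3 - \left(d + u\right) \left(4 + u\right) = 3 - \left(4 + u\right) \left(d + u\right)$)
$N = - \frac{209}{483}$ ($N = \frac{-224 - \left(-15 + 0\right)}{248 + 235} = \frac{-224 + \left(3 - 0 + 12 + 0 + 0\right)}{483} = \left(-224 + \left(3 + 0 + 12 + 0 + 0\right)\right) \frac{1}{483} = \left(-224 + 15\right) \frac{1}{483} = \left(-209\right) \frac{1}{483} = - \frac{209}{483} \approx -0.43271$)
$\frac{N - 243}{-26 + j} = \frac{- \frac{209}{483} - 243}{-26 + 14} = - \frac{117578}{483 \left(-12\right)} = \left(- \frac{117578}{483}\right) \left(- \frac{1}{12}\right) = \frac{58789}{2898}$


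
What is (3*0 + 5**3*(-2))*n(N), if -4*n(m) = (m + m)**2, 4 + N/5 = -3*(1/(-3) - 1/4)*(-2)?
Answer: 703125/2 ≈ 3.5156e+5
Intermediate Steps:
N = -75/2 (N = -20 + 5*(-3*(1/(-3) - 1/4)*(-2)) = -20 + 5*(-3*(1*(-1/3) - 1*1/4)*(-2)) = -20 + 5*(-3*(-1/3 - 1/4)*(-2)) = -20 + 5*(-3*(-7/12)*(-2)) = -20 + 5*((7/4)*(-2)) = -20 + 5*(-7/2) = -20 - 35/2 = -75/2 ≈ -37.500)
n(m) = -m**2 (n(m) = -(m + m)**2/4 = -4*m**2/4 = -m**2)
(3*0 + 5**3*(-2))*n(N) = (3*0 + 5**3*(-2))*(-(-75/2)**2) = (0 + 125*(-2))*(-1*5625/4) = (0 - 250)*(-5625/4) = -250*(-5625/4) = 703125/2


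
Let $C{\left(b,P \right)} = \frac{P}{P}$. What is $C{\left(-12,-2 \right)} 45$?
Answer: $45$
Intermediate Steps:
$C{\left(b,P \right)} = 1$
$C{\left(-12,-2 \right)} 45 = 1 \cdot 45 = 45$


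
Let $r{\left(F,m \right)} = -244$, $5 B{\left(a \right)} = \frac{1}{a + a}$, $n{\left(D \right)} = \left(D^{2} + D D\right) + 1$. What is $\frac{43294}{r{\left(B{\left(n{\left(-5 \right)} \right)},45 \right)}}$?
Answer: $- \frac{21647}{122} \approx -177.43$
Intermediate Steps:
$n{\left(D \right)} = 1 + 2 D^{2}$ ($n{\left(D \right)} = \left(D^{2} + D^{2}\right) + 1 = 2 D^{2} + 1 = 1 + 2 D^{2}$)
$B{\left(a \right)} = \frac{1}{10 a}$ ($B{\left(a \right)} = \frac{1}{5 \left(a + a\right)} = \frac{1}{5 \cdot 2 a} = \frac{\frac{1}{2} \frac{1}{a}}{5} = \frac{1}{10 a}$)
$\frac{43294}{r{\left(B{\left(n{\left(-5 \right)} \right)},45 \right)}} = \frac{43294}{-244} = 43294 \left(- \frac{1}{244}\right) = - \frac{21647}{122}$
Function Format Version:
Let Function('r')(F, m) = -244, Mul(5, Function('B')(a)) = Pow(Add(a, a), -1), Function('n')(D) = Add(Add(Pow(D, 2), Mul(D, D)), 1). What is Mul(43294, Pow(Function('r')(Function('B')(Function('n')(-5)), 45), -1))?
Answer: Rational(-21647, 122) ≈ -177.43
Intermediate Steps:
Function('n')(D) = Add(1, Mul(2, Pow(D, 2))) (Function('n')(D) = Add(Add(Pow(D, 2), Pow(D, 2)), 1) = Add(Mul(2, Pow(D, 2)), 1) = Add(1, Mul(2, Pow(D, 2))))
Function('B')(a) = Mul(Rational(1, 10), Pow(a, -1)) (Function('B')(a) = Mul(Rational(1, 5), Pow(Add(a, a), -1)) = Mul(Rational(1, 5), Pow(Mul(2, a), -1)) = Mul(Rational(1, 5), Mul(Rational(1, 2), Pow(a, -1))) = Mul(Rational(1, 10), Pow(a, -1)))
Mul(43294, Pow(Function('r')(Function('B')(Function('n')(-5)), 45), -1)) = Mul(43294, Pow(-244, -1)) = Mul(43294, Rational(-1, 244)) = Rational(-21647, 122)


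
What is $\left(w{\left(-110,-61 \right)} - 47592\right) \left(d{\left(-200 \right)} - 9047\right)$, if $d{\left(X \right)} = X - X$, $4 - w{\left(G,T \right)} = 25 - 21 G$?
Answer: $451653381$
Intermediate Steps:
$w{\left(G,T \right)} = -21 + 21 G$ ($w{\left(G,T \right)} = 4 - \left(25 - 21 G\right) = 4 + \left(-25 + 21 G\right) = -21 + 21 G$)
$d{\left(X \right)} = 0$
$\left(w{\left(-110,-61 \right)} - 47592\right) \left(d{\left(-200 \right)} - 9047\right) = \left(\left(-21 + 21 \left(-110\right)\right) - 47592\right) \left(0 - 9047\right) = \left(\left(-21 - 2310\right) - 47592\right) \left(-9047\right) = \left(-2331 - 47592\right) \left(-9047\right) = \left(-49923\right) \left(-9047\right) = 451653381$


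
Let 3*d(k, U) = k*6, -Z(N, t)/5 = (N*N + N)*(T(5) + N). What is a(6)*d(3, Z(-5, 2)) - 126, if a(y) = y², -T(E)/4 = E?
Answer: 90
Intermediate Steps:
T(E) = -4*E
Z(N, t) = -5*(-20 + N)*(N + N²) (Z(N, t) = -5*(N*N + N)*(-4*5 + N) = -5*(N² + N)*(-20 + N) = -5*(N + N²)*(-20 + N) = -5*(-20 + N)*(N + N²))
d(k, U) = 2*k (d(k, U) = (k*6)/3 = (6*k)/3 = 2*k)
a(6)*d(3, Z(-5, 2)) - 126 = 6²*(2*3) - 126 = 36*6 - 126 = 216 - 126 = 90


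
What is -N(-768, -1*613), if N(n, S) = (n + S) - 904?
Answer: 2285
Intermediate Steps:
N(n, S) = -904 + S + n (N(n, S) = (S + n) - 904 = -904 + S + n)
-N(-768, -1*613) = -(-904 - 1*613 - 768) = -(-904 - 613 - 768) = -1*(-2285) = 2285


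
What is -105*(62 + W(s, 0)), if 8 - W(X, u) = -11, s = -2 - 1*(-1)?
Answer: -8505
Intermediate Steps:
s = -1 (s = -2 + 1 = -1)
W(X, u) = 19 (W(X, u) = 8 - 1*(-11) = 8 + 11 = 19)
-105*(62 + W(s, 0)) = -105*(62 + 19) = -105*81 = -8505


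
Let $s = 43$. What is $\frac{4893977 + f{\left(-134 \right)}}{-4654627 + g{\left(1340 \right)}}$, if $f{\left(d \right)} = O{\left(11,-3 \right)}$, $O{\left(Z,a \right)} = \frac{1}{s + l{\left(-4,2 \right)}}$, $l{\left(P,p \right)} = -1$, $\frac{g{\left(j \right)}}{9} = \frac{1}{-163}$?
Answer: $- \frac{6700833341}{6373115364} \approx -1.0514$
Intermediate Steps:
$g{\left(j \right)} = - \frac{9}{163}$ ($g{\left(j \right)} = \frac{9}{-163} = 9 \left(- \frac{1}{163}\right) = - \frac{9}{163}$)
$O{\left(Z,a \right)} = \frac{1}{42}$ ($O{\left(Z,a \right)} = \frac{1}{43 - 1} = \frac{1}{42}$)
$f{\left(d \right)} = \frac{1}{42}$
$\frac{4893977 + f{\left(-134 \right)}}{-4654627 + g{\left(1340 \right)}} = \frac{4893977 + \frac{1}{42}}{-4654627 - \frac{9}{163}} = \frac{205547035}{42 \left(- \frac{758704210}{163}\right)} = \frac{205547035}{42} \left(- \frac{163}{758704210}\right) = - \frac{6700833341}{6373115364}$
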